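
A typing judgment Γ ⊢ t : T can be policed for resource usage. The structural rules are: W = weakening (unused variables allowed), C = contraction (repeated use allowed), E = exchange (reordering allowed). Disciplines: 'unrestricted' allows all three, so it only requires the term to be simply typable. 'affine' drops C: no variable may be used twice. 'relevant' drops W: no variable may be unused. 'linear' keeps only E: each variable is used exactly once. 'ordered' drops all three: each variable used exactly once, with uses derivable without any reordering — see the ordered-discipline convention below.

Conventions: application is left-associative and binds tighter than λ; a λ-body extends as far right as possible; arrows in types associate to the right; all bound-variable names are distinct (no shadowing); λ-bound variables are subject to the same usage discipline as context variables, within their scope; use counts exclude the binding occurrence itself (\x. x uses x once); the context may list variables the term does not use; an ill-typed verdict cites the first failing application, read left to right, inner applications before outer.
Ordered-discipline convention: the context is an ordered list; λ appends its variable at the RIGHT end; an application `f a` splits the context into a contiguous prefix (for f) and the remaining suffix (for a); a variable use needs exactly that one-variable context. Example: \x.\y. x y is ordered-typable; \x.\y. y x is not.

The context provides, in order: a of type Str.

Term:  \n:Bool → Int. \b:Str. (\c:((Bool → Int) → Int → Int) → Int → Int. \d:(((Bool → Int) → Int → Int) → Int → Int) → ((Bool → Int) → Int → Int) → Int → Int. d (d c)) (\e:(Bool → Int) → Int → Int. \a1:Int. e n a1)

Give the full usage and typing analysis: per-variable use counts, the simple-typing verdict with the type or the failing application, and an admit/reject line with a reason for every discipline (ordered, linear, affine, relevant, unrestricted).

use counts: a=0, n [bound]=1, b [bound]=0, c [bound]=1, d [bound]=2, e [bound]=1, a1 [bound]=1
use order (left to right): d, d, c, e, n, a1
typing: the term checks, with type (Bool → Int) → Str → ((((Bool → Int) → Int → Int) → Int → Int) → ((Bool → Int) → Int → Int) → Int → Int) → ((Bool → Int) → Int → Int) → Int → Int
ordered ✗ (repeated use of d ×2; needs weakening: a, b unused)
linear ✗ (repeated use of d ×2; needs weakening: a, b unused)
affine ✗ (repeated use of d ×2)
relevant ✗ (needs weakening: a, b unused)
unrestricted ✓ (simply typable at (Bool → Int) → Str → ((((Bool → Int) → Int → Int) → Int → Int) → ((Bool → Int) → Int → Int) → Int → Int) → ((Bool → Int) → Int → Int) → Int → Int; W, C, E all held)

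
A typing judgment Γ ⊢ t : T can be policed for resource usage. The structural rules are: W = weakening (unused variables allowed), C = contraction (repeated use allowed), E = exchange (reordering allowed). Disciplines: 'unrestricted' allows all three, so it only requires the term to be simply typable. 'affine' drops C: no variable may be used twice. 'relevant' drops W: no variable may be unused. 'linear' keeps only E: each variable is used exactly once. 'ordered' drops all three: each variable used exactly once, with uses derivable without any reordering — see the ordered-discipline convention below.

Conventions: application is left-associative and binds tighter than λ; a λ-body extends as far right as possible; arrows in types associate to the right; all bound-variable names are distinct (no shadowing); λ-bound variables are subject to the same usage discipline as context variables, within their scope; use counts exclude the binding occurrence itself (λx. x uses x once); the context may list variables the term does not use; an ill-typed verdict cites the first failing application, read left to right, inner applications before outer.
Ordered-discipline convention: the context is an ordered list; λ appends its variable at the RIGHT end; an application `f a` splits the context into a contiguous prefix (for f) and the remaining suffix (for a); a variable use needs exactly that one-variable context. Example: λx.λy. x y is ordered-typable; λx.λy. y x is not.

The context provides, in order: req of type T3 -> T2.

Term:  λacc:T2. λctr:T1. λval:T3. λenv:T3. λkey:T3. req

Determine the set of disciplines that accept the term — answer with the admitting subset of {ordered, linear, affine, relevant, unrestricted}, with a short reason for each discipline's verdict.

admitted by: affine, unrestricted
variable uses: req ×1, acc (λ-bound) ×0, ctr (λ-bound) ×0, val (λ-bound) ×0, env (λ-bound) ×0, key (λ-bound) ×0
use order (left to right): req
typing: well-typed — term : T2 -> T1 -> T3 -> T3 -> T3 -> T3 -> T2
ordered: ✗ — needs weakening: acc, ctr, val, env, key unused
linear: ✗ — needs weakening: acc, ctr, val, env, key unused
affine: ✓ — no duplicate uses among req, acc, ctr, val, env, key
relevant: ✗ — needs weakening: acc, ctr, val, env, key unused
unrestricted: ✓ — type-checks (T2 -> T1 -> T3 -> T3 -> T3 -> T3 -> T2) and nothing is barred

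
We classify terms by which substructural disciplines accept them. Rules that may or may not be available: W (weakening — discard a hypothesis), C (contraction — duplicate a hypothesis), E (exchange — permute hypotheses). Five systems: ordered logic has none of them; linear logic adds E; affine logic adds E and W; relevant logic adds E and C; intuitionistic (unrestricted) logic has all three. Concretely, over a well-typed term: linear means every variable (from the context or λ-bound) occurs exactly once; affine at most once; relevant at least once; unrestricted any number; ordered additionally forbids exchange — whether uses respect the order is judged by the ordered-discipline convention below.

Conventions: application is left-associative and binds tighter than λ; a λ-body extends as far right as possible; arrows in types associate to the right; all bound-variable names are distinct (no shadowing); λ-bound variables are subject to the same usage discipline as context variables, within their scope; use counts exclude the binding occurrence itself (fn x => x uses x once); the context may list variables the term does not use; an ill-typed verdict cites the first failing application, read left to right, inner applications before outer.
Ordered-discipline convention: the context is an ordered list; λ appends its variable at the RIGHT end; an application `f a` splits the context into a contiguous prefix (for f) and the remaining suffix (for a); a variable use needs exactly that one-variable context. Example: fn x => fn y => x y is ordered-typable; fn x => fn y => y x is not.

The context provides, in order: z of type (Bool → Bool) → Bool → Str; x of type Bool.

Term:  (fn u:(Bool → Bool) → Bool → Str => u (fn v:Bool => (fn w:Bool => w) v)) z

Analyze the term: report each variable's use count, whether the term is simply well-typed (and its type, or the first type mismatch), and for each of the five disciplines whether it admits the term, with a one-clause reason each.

counts: z: 1×; x: 0×; u (λ-bound): 1×; v (λ-bound): 1×; w (λ-bound): 1×
left-to-right use order: u, w, v, z
typing: ✓ — Bool → Str
ordered: ✗, x left unused
linear: ✗, x left unused
affine: ✓, none of z, x, u, v, w used more than once
relevant: ✗, x left unused
unrestricted: ✓, simply typable at Bool → Str; W, C, E all held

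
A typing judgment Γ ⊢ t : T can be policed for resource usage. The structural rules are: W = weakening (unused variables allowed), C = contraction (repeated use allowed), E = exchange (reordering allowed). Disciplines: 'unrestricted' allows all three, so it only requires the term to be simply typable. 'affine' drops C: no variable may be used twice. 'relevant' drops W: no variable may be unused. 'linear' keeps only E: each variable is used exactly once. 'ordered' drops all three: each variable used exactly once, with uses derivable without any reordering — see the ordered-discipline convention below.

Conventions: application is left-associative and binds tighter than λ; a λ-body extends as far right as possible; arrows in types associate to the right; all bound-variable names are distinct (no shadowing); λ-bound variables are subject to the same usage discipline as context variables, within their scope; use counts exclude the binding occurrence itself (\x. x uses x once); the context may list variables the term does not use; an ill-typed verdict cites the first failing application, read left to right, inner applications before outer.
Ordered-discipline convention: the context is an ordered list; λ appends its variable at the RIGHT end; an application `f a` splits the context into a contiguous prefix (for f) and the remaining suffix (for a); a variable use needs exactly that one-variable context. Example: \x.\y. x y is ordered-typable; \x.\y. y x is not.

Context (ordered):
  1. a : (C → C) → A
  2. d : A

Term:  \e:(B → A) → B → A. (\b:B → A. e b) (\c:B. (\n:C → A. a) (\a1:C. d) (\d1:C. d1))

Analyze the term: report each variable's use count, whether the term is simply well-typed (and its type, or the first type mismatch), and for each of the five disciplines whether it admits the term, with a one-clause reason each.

counts: a=1; d=1; e (λ-bound)=1; b (λ-bound)=1; c (λ-bound)=0; n (λ-bound)=0; a1 (λ-bound)=0; d1 (λ-bound)=1
uses in reading order: e, b, a, d, d1
typing: the term checks, with type ((B → A) → B → A) → B → A
ordered: ✗ — needs weakening: c, n, a1 unused
linear: ✗ — needs weakening: c, n, a1 unused
affine: ✓ — none of a, d, e, b, c, n, a1, d1 used more than once
relevant: ✗ — needs weakening: c, n, a1 unused
unrestricted: ✓ — typability at ((B → A) → B → A) → B → A is all that's needed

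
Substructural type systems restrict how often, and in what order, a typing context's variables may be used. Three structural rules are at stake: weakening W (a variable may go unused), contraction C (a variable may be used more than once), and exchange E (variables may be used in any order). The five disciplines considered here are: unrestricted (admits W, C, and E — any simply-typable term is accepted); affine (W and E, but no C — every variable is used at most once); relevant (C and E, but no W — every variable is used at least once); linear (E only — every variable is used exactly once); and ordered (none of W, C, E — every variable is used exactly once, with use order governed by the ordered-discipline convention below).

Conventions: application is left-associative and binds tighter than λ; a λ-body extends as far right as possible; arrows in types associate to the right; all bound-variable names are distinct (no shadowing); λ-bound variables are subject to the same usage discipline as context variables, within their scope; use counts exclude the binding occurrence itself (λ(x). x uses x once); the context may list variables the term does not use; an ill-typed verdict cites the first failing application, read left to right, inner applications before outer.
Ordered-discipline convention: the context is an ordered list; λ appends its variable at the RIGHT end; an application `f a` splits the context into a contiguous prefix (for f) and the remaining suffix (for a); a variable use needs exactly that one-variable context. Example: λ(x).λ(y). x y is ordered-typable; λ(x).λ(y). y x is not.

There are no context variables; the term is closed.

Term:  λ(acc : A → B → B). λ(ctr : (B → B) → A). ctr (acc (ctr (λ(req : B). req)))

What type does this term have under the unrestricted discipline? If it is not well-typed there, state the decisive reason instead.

term : (A → B → B) → ((B → B) → A) → A
counts: acc [bound]: 1×; ctr [bound]: 2×; req [bound]: 1×
uses in reading order: ctr, acc, ctr, req
typing: the term checks, with type (A → B → B) → ((B → B) → A) → A
per-discipline verdicts: ordered ✗ · linear ✗ · affine ✗ · relevant ✓ · unrestricted ✓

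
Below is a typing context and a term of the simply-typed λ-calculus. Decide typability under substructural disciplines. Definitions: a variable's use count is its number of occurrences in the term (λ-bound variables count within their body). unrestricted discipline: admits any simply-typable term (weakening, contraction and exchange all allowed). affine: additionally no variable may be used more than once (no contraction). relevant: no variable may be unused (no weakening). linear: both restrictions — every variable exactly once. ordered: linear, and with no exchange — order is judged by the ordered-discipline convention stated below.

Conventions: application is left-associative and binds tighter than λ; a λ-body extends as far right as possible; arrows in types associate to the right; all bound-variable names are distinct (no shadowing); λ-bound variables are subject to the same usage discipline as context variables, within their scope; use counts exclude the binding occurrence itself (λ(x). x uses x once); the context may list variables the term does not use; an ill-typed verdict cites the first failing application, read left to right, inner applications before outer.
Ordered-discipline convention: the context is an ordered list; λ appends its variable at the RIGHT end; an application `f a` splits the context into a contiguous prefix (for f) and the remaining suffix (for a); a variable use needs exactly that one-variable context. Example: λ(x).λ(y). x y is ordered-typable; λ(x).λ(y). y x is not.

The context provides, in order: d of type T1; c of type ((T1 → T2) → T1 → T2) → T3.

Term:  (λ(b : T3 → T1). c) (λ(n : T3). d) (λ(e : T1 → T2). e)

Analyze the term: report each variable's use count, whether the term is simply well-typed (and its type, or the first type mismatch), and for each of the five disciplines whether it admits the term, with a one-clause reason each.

counts: d=1; c=1; b [bound]=0; n [bound]=0; e [bound]=1
uses in reading order: c, d, e
typing: well-typed — term : T3
ordered: ✗ — b, n left unused
linear: ✗ — b, n left unused
affine: ✓ — d, c, b, n, e: no repeats, contraction unneeded
relevant: ✗ — b, n left unused
unrestricted: ✓ — type-checks (T3) and nothing is barred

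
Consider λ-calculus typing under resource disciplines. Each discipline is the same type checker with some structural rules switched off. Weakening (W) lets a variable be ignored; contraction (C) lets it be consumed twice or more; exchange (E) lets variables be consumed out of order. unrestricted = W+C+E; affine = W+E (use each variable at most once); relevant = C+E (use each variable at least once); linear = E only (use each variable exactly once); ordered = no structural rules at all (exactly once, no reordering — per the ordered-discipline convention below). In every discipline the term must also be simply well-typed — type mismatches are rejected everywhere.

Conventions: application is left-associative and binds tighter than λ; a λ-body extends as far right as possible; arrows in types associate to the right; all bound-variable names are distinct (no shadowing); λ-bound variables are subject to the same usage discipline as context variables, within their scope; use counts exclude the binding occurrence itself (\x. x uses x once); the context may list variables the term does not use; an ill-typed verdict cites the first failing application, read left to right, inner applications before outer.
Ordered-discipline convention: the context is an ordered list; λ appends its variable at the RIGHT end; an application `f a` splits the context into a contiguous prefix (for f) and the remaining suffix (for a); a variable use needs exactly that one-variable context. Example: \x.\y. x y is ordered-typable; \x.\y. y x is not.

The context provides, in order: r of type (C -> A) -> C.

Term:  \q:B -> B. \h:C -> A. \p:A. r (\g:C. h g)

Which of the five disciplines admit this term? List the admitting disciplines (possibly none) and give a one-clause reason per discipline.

admitted in: affine, unrestricted
usage: r: 1×; q [bound]: 0×; h [bound]: 1×; p [bound]: 0×; g [bound]: 1×
uses in reading order: r, h, g
typing: ✓ — (B -> B) -> (C -> A) -> A -> C
ordered: ✗ — q, p never used (weakening)
linear: ✗ — q, p never used (weakening)
affine: ✓ — at most one use each (r, q, h, p, g)
relevant: ✗ — q, p never used (weakening)
unrestricted: ✓ — simply typable at (B -> B) -> (C -> A) -> A -> C; W, C, E all held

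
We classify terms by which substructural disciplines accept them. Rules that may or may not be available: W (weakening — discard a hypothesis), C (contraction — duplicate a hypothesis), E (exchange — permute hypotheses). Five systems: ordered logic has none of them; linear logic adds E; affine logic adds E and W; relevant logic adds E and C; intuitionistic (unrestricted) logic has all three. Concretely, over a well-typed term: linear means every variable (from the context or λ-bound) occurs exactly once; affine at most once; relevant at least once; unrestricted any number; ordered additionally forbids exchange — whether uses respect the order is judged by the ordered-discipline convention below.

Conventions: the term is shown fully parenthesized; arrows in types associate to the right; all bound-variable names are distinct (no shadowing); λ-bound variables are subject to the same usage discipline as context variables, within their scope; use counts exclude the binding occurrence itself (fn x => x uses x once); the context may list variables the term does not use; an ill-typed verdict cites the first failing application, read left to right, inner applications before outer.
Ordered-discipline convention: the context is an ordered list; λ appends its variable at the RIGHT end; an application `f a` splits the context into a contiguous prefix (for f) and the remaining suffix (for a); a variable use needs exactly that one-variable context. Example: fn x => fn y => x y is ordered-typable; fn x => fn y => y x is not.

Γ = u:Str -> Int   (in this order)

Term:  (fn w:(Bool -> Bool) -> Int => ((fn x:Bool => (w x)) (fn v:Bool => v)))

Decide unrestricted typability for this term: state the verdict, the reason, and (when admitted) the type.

no — the type mismatch rejects it
use counts: u=0, w (bound)=1, x (bound)=1, v (bound)=1
order of uses: w, x, v
typing: ill-typed: argument of type Bool where Bool -> Bool is required
summary: ordered ✗; linear ✗; affine ✗; relevant ✗; unrestricted ✗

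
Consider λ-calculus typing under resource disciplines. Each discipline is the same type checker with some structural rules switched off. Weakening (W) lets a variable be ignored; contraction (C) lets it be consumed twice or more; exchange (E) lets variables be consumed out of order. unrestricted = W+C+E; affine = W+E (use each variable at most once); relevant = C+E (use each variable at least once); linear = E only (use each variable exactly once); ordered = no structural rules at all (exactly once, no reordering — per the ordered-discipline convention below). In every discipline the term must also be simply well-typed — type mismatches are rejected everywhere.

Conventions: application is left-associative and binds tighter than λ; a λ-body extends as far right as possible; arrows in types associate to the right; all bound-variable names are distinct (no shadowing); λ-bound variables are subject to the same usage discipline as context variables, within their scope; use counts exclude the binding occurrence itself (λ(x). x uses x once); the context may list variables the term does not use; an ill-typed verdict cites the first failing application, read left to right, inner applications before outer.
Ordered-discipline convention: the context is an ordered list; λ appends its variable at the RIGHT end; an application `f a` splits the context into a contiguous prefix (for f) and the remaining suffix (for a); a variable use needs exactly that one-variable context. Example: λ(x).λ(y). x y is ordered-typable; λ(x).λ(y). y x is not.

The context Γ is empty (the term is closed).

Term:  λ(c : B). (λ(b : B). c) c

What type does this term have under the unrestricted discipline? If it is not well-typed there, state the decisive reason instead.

term : B → B
use counts: c [bound]=2, b [bound]=0
use order (left to right): c, c
typing: well-typed at B → B
summary: ordered ✗ | linear ✗ | affine ✗ | relevant ✗ | unrestricted ✓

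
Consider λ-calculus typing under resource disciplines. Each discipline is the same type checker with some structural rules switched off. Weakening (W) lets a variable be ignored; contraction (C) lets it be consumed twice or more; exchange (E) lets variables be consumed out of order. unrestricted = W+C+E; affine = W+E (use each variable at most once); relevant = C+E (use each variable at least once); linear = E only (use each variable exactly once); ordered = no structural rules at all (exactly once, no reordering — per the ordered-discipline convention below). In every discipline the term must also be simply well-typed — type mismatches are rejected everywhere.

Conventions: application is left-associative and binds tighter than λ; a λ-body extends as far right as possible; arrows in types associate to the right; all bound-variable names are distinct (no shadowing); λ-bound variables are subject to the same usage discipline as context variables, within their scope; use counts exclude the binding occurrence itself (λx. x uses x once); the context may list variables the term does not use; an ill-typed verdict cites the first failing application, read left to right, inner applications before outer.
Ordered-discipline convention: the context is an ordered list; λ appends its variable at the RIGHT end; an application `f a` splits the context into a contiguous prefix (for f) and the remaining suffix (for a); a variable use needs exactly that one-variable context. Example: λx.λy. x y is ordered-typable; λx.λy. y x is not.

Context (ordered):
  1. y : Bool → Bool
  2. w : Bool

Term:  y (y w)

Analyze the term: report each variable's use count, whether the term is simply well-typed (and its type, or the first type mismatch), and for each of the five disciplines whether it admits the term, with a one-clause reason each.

counts: y=2; w=1
use order (left to right): y, y, w
typing: well-typed at Bool
ordered ✗ (repeated use of y ×2)
linear ✗ (repeated use of y ×2)
affine ✗ (repeated use of y ×2)
relevant ✓ (every one of y, w appears)
unrestricted ✓ (simply typable at Bool; W, C, E all held)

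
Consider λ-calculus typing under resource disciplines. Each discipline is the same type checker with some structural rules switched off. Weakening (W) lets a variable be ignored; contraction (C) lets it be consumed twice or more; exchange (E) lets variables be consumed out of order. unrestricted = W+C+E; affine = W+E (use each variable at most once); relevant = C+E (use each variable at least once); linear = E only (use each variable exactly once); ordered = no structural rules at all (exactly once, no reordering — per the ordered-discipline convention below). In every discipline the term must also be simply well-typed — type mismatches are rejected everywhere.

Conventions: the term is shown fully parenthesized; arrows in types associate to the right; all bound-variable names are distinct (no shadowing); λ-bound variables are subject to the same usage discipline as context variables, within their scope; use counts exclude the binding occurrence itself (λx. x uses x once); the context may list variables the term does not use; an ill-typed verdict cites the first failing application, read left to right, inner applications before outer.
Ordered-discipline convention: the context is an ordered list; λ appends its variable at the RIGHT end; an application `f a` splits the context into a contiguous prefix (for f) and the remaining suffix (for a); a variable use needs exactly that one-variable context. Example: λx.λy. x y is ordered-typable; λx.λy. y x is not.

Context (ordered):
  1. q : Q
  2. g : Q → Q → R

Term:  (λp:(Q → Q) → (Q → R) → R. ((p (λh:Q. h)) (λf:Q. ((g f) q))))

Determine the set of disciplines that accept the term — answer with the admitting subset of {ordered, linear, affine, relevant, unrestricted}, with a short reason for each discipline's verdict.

admitted in: linear, affine, relevant, unrestricted
usage: q=1; g=1; p [bound]=1; h [bound]=1; f [bound]=1
left-to-right use order: p, h, g, f, q
typing: ✓ — ((Q → Q) → (Q → R) → R) → R
ordered ✗ (no ordered split (uses run p, h, g, f, q))
linear ✓ (each of q, g, p, h, f used exactly once)
affine ✓ (no duplicate uses among q, g, p, h, f)
relevant ✓ (q, g, p, h, f: all used, weakening unneeded)
unrestricted ✓ (simply typable at ((Q → Q) → (Q → R) → R) → R; W, C, E all held)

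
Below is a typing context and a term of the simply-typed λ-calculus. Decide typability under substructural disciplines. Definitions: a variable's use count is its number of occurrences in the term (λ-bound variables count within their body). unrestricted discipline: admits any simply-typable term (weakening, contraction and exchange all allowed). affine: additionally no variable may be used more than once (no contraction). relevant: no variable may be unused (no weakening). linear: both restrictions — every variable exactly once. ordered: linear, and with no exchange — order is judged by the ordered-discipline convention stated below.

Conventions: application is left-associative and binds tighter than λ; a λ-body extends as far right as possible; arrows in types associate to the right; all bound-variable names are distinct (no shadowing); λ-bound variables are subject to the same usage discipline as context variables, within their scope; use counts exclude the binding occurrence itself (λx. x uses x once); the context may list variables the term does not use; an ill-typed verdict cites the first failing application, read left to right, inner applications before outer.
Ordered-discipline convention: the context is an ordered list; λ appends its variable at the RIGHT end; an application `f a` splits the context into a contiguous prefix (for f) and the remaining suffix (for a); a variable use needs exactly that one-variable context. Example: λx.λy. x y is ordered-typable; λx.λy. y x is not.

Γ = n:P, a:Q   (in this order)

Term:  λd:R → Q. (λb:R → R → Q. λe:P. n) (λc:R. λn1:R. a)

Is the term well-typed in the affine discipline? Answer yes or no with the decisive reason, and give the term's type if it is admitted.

yes — no duplicate uses among n, a, d, b, e, c, n1; term : (R → Q) → P → P
variable uses: n: 1×; a: 1×; d [bound]: 0×; b [bound]: 0×; e [bound]: 0×; c [bound]: 0×; n1 [bound]: 0×
left-to-right use order: n, a
typing: ✓ — (R → Q) → P → P
per-discipline verdicts: ordered ✗; linear ✗; affine ✓; relevant ✗; unrestricted ✓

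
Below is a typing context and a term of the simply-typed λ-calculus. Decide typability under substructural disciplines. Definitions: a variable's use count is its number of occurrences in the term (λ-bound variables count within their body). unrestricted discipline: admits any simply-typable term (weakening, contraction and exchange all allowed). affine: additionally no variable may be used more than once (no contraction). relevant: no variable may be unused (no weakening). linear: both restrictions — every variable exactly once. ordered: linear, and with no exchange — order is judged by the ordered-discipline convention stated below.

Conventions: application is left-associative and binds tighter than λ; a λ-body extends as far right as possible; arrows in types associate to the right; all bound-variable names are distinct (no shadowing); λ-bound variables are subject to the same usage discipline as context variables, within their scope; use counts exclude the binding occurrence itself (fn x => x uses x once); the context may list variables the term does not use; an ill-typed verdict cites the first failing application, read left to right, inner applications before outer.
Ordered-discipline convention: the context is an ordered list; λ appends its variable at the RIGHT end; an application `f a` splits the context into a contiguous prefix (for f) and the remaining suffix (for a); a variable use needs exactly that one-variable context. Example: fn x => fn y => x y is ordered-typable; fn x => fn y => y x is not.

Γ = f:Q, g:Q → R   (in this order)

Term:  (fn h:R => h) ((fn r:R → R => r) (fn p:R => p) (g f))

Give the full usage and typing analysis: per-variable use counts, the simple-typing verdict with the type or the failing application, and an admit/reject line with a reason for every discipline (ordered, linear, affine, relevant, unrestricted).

usage: f ×1, g ×1, h (bound) ×1, r (bound) ×1, p (bound) ×1
left-to-right use order: h, r, p, g, f
typing: the term checks, with type R
ordered: ✗ — needs exchange: uses follow h, r, p, g, f
linear: ✓ — f, g, h, r, p: one use apiece
affine: ✓ — no duplicate uses among f, g, h, r, p
relevant: ✓ — f, g, h, r, p: all used, weakening unneeded
unrestricted: ✓ — typability at R is all that's needed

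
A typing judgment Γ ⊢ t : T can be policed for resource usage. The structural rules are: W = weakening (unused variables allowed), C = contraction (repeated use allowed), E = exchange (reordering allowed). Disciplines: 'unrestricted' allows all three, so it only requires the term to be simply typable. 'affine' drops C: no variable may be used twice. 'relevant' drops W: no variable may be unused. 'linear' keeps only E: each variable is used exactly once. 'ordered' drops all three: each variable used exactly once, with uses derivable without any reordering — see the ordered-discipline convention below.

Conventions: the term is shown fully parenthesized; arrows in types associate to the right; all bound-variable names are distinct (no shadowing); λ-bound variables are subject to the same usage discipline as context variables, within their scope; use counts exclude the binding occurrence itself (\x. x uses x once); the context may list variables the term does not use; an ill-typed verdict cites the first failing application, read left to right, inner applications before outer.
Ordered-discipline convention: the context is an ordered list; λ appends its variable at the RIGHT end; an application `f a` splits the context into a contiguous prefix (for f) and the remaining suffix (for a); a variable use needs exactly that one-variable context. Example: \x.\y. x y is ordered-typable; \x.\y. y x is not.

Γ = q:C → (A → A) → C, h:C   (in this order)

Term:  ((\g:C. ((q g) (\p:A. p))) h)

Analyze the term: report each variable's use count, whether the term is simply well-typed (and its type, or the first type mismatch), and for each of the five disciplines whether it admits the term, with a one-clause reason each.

usage: q: 1; h: 1; g (bound): 1; p (bound): 1
uses in reading order: q, g, p, h
typing: ✓ — C
ordered: ✓, single-use (q, h, g, p), ordered derivation ok
linear: ✓, exactly-once usage across q, h, g, p
affine: ✓, no duplicate uses among q, h, g, p
relevant: ✓, q, h, g, p: all used, weakening unneeded
unrestricted: ✓, simply typable at C; W, C, E all held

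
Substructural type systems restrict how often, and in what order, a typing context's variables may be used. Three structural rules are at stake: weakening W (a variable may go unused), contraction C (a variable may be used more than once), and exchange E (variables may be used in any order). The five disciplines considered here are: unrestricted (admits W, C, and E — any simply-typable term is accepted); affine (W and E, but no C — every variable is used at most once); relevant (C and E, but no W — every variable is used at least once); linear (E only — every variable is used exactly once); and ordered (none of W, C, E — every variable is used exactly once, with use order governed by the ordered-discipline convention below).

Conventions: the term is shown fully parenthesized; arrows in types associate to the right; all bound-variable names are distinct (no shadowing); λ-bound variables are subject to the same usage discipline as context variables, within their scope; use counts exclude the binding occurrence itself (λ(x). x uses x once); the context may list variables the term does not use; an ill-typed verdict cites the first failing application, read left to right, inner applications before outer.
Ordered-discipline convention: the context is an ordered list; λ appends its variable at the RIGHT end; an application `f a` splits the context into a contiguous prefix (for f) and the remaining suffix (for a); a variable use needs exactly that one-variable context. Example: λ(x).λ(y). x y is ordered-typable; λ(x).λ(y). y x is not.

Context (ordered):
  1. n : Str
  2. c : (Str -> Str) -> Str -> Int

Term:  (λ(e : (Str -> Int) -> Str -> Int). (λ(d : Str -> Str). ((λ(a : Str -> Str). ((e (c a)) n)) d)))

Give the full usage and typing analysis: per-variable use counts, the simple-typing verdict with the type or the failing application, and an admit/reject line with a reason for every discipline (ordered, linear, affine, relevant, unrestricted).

counts: n=1, c=1, e (λ-bound)=1, d (λ-bound)=1, a (λ-bound)=1
left-to-right use order: e, c, a, n, d
typing: well-typed — term : ((Str -> Int) -> Str -> Int) -> (Str -> Str) -> Int
ordered ✗ (no contiguous prefix/suffix split fits e, c, a, n, d)
linear ✓ (exactly-once usage across n, c, e, d, a)
affine ✓ (n, c, e, d, a: no repeats, contraction unneeded)
relevant ✓ (none of n, c, e, d, a goes unused)
unrestricted ✓ (simply typable at ((Str -> Int) -> Str -> Int) -> (Str -> Str) -> Int; W, C, E all held)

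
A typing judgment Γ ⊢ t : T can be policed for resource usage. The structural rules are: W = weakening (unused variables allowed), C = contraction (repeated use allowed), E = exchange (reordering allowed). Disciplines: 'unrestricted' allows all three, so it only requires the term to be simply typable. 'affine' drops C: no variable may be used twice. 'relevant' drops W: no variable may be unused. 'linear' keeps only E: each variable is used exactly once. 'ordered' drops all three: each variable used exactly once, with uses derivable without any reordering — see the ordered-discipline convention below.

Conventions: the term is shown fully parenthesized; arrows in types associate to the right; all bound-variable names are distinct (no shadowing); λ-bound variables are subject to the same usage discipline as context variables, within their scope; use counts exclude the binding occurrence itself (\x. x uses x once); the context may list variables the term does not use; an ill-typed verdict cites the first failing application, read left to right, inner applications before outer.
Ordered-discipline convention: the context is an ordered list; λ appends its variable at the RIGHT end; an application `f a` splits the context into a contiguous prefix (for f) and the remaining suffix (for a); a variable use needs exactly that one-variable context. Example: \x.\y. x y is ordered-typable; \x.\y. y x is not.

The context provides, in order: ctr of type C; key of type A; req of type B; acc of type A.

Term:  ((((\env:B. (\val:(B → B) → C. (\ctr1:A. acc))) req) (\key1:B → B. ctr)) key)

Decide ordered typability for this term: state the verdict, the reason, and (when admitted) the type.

no — env, val, ctr1, key1 left unused
variable uses: ctr: 1, key: 1, req: 1, acc: 1, env [bound]: 0, val [bound]: 0, ctr1 [bound]: 0, key1 [bound]: 0
use order (left to right): acc, req, ctr, key
typing: the term checks, with type A
summary: ordered ✗ | linear ✗ | affine ✓ | relevant ✗ | unrestricted ✓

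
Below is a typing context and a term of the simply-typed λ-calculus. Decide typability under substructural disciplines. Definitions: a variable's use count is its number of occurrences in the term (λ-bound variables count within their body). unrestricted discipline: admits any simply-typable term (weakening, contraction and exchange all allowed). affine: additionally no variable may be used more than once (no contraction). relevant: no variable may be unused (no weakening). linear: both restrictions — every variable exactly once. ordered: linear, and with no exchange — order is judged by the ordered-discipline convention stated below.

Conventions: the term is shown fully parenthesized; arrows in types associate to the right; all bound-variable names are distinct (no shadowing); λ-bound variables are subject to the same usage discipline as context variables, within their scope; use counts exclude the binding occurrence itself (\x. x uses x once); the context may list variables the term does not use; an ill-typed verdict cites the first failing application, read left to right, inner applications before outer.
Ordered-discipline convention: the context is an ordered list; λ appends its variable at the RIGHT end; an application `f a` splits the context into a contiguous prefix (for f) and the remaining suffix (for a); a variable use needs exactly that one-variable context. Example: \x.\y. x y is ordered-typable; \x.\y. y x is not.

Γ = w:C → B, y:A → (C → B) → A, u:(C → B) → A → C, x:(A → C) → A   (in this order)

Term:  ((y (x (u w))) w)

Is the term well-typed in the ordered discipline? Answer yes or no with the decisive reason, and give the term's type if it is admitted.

no — uses contraction: w ×2
counts: w: 2×, y: 1×, u: 1×, x: 1×
left-to-right use order: y, x, u, w, w
typing: ✓ — A
across the five disciplines: ordered ✗; linear ✗; affine ✗; relevant ✓; unrestricted ✓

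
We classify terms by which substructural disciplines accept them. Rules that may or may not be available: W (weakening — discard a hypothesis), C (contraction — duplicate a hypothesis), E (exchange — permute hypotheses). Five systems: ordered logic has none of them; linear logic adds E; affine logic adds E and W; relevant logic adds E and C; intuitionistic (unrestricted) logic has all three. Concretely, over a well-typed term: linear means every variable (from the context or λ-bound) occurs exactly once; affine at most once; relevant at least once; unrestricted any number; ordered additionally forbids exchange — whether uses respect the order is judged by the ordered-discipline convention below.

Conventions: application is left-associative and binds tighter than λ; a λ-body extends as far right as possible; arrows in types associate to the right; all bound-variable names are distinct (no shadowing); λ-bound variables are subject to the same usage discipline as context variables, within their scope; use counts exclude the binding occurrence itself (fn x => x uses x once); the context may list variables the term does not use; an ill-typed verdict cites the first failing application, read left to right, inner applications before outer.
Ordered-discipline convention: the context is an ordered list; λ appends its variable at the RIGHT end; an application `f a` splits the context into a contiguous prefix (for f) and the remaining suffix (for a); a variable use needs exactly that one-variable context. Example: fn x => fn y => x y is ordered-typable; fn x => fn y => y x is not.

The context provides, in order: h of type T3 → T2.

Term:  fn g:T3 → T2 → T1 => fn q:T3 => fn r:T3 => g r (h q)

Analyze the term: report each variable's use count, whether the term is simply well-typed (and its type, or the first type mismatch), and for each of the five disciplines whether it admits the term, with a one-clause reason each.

use counts: h=1; g (λ-bound)=1; q (λ-bound)=1; r (λ-bound)=1
order of uses: g, r, h, q
typing: the term checks, with type (T3 → T2 → T1) → T3 → T3 → T1
ordered: ✗, use order g, r, h, q needs exchange
linear: ✓, each of h, g, q, r used exactly once
affine: ✓, h, g, q, r: no repeats, contraction unneeded
relevant: ✓, at least one use each (h, g, q, r)
unrestricted: ✓, simply typable at (T3 → T2 → T1) → T3 → T3 → T1; W, C, E all held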